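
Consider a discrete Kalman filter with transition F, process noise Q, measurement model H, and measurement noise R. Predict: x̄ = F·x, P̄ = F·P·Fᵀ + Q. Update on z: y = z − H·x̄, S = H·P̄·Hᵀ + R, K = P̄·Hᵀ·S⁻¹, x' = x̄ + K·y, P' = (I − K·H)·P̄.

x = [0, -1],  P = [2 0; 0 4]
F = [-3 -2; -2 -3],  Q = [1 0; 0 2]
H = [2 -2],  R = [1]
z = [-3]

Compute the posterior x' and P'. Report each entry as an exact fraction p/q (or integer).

x' = [76/37, 131/37]
P' = [1291/37 1292/37; 1292/37 1302/37]

x̄ = F·x = [2, 3]
P̄ = F·P·Fᵀ + Q = [35 36; 36 46]
y = z − H·x̄ = [-1]
S = H·P̄·Hᵀ + R = [37]
K = P̄·Hᵀ·S⁻¹ = [-2/37; -20/37]
x' = x̄ + K·y = [76/37, 131/37]
P' = (I − K·H)·P̄ = [1291/37 1292/37; 1292/37 1302/37]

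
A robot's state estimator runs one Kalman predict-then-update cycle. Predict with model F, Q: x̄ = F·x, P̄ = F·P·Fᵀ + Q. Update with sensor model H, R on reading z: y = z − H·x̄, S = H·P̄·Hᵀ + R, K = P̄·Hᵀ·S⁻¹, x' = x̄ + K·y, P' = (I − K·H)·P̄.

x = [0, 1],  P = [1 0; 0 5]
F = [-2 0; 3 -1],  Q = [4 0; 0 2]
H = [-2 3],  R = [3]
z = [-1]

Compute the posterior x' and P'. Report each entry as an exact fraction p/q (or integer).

x' = [-68/251, -131/251]
P' = [852/251 534/251; 534/251 416/251]

x̄ = F·x = [0, -1]
P̄ = F·P·Fᵀ + Q = [8 -6; -6 16]
y = z − H·x̄ = [2]
S = H·P̄·Hᵀ + R = [251]
K = P̄·Hᵀ·S⁻¹ = [-34/251; 60/251]
x' = x̄ + K·y = [-68/251, -131/251]
P' = (I − K·H)·P̄ = [852/251 534/251; 534/251 416/251]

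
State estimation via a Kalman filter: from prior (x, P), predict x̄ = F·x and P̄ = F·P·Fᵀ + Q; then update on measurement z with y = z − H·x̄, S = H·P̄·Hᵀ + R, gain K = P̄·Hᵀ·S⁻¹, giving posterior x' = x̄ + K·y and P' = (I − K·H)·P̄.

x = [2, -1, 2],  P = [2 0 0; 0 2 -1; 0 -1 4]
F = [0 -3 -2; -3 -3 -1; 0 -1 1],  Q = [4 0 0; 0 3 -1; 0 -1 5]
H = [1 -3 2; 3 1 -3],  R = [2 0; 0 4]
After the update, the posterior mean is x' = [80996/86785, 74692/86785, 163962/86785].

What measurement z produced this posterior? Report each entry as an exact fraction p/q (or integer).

z = [2, -2]

x̄ = F·x = [-1, -5, 3]
P̄ = F·P·Fᵀ + Q = [26 17 -1; 17 37 3; -1 3 13]
S = H·P̄·Hᵀ + R = [271 -217; -217 494]
K = P̄·Hᵀ·S⁻¹ = [7928/86785 20699/86785; -26329/86785 2313/86785; -559/86785 -7097/86785]
x' − x̄ = [167781/86785, 508617/86785, -96393/86785] = K·y
y = (KᵀK)⁻¹·Kᵀ·(x' − x̄) = [-18, 15]
z = y + H·x̄ = [-18, 15] + [20, -17] = [2, -2]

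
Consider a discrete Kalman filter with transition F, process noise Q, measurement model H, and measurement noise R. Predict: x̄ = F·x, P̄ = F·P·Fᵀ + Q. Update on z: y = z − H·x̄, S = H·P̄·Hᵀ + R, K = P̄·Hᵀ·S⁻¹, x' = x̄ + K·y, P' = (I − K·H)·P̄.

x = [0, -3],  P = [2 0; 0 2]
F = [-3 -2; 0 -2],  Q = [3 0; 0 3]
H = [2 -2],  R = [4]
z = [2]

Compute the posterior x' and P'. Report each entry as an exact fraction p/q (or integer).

x' = [171/25, 147/25]
P' = [284/25 263/25; 263/25 266/25]

x̄ = F·x = [6, 6]
P̄ = F·P·Fᵀ + Q = [29 8; 8 11]
y = z − H·x̄ = [2]
S = H·P̄·Hᵀ + R = [100]
K = P̄·Hᵀ·S⁻¹ = [21/50; -3/50]
x' = x̄ + K·y = [171/25, 147/25]
P' = (I − K·H)·P̄ = [284/25 263/25; 263/25 266/25]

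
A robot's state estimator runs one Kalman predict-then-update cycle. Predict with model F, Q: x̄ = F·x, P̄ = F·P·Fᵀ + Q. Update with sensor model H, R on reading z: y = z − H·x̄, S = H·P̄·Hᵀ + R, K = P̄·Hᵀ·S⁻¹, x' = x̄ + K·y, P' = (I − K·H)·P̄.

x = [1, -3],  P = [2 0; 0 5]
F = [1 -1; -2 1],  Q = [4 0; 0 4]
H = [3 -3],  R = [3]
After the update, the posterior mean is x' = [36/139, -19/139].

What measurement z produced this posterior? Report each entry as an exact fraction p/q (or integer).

x̄ = F·x = [4, -5]
P̄ = F·P·Fᵀ + Q = [11 -9; -9 17]
S = H·P̄·Hᵀ + R = [417]
K = P̄·Hᵀ·S⁻¹ = [20/139; -26/139]
x' − x̄ = [-520/139, 676/139] = K·y
y = (KᵀK)⁻¹·Kᵀ·(x' − x̄) = [-26]
z = y + H·x̄ = [-26] + [27] = [1]

z = [1]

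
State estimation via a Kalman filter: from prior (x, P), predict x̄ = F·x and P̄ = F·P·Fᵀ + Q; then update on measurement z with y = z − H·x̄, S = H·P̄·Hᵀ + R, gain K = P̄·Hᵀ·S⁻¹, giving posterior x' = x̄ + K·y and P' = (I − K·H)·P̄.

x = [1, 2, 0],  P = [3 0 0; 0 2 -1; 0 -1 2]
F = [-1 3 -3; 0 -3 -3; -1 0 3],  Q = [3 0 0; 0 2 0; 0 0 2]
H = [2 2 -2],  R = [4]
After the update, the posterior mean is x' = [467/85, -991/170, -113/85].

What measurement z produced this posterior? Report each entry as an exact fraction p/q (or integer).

z = [2]

x̄ = F·x = [5, -6, -1]
P̄ = F·P·Fᵀ + Q = [60 0 -24; 0 20 -9; -24 -9 23]
S = H·P̄·Hᵀ + R = [680]
K = P̄·Hᵀ·S⁻¹ = [21/85; 29/340; -14/85]
x' − x̄ = [42/85, 29/170, -28/85] = K·y
y = (KᵀK)⁻¹·Kᵀ·(x' − x̄) = [2]
z = y + H·x̄ = [2] + [0] = [2]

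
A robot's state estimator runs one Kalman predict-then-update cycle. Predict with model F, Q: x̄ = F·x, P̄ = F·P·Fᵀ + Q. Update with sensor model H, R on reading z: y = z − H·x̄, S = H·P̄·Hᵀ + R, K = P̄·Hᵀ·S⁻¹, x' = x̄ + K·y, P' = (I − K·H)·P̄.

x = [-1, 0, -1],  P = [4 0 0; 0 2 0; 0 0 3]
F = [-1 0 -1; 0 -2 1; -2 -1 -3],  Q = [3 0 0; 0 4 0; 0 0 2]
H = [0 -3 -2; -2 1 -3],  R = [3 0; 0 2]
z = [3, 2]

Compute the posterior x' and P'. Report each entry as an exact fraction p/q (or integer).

x̄ = F·x = [2, -1, 5]
P̄ = F·P·Fᵀ + Q = [10 -3 17; -3 15 -5; 17 -5 47]
y = z − H·x̄ = [10, 22]
S = H·P̄·Hᵀ + R = [266 252; 252 726]
K = P̄·Hᵀ·S⁻¹ = [83/21602 -478/4629; -821/3086 219/1543; -1999/21602 -333/1543]
x' = x̄ + K·y = [-7561/32403, -830/1543, -7272/10801]
P' = (I − K·H)·P̄ = [159077/64806 2629/3086 -27729/21602; 2629/3086 1787/3086 -1449/3086; -27729/21602 -1449/3086 18213/21602]

x' = [-7561/32403, -830/1543, -7272/10801]
P' = [159077/64806 2629/3086 -27729/21602; 2629/3086 1787/3086 -1449/3086; -27729/21602 -1449/3086 18213/21602]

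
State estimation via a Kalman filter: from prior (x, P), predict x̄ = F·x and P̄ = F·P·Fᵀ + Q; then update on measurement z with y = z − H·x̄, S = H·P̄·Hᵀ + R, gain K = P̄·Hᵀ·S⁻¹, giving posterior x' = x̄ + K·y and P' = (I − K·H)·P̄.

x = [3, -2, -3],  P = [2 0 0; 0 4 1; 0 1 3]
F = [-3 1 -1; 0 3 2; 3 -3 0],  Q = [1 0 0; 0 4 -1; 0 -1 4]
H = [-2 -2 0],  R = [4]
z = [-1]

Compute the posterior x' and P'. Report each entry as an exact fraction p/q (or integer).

x̄ = F·x = [-8, -12, 15]
P̄ = F·P·Fᵀ + Q = [24 5 -27; 5 64 -43; -27 -43 58]
y = z − H·x̄ = [-41]
S = H·P̄·Hᵀ + R = [396]
K = P̄·Hᵀ·S⁻¹ = [-29/198; -23/66; 35/99]
x' = x̄ + K·y = [-395/198, 151/66, 50/99]
P' = (I − K·H)·P̄ = [1535/99 -502/33 -643/99; -502/33 175/11 191/33; -643/99 191/33 842/99]

x' = [-395/198, 151/66, 50/99]
P' = [1535/99 -502/33 -643/99; -502/33 175/11 191/33; -643/99 191/33 842/99]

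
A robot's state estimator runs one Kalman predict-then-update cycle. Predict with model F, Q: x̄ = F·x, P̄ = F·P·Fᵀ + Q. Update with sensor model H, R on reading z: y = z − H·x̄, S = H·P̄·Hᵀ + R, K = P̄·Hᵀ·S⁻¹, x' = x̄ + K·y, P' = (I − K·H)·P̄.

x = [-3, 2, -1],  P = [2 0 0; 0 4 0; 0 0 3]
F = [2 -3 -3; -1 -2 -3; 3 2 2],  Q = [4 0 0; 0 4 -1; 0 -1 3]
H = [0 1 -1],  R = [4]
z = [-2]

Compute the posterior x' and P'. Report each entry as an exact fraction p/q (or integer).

x' = [-2503/184, -311/92, -149/92]
P' = [7871/184 859/92 705/92; 859/92 229/46 139/46; 705/92 139/46 229/46]

x̄ = F·x = [-9, 2, -7]
P̄ = F·P·Fᵀ + Q = [75 47 -30; 47 49 -41; -30 -41 49]
y = z − H·x̄ = [-11]
S = H·P̄·Hᵀ + R = [184]
K = P̄·Hᵀ·S⁻¹ = [77/184; 45/92; -45/92]
x' = x̄ + K·y = [-2503/184, -311/92, -149/92]
P' = (I − K·H)·P̄ = [7871/184 859/92 705/92; 859/92 229/46 139/46; 705/92 139/46 229/46]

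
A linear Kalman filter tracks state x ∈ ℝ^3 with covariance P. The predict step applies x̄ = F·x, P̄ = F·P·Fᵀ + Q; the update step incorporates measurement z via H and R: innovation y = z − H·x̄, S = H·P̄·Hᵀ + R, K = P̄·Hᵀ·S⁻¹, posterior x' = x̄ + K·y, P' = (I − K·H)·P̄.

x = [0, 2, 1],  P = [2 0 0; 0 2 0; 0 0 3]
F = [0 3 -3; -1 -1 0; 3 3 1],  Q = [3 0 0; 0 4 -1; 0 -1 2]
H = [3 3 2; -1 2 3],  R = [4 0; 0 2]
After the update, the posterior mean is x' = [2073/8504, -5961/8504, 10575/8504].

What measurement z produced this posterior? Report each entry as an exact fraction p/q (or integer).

z = [1, 2]

x̄ = F·x = [3, -2, 7]
P̄ = F·P·Fᵀ + Q = [48 -6 9; -6 8 -13; 9 -13 41]
S = H·P̄·Hᵀ + R = [516 26; 26 265]
K = P̄·Hᵀ·S⁻¹ = [19509/68032 -5193/34016; -2429/68032 -2063/34016; 8131/68032 10897/34016]
x' − x̄ = [-23439/8504, 11047/8504, -48953/8504] = K·y
y = (KᵀK)⁻¹·Kᵀ·(x' − x̄) = [-16, -12]
z = y + H·x̄ = [-16, -12] + [17, 14] = [1, 2]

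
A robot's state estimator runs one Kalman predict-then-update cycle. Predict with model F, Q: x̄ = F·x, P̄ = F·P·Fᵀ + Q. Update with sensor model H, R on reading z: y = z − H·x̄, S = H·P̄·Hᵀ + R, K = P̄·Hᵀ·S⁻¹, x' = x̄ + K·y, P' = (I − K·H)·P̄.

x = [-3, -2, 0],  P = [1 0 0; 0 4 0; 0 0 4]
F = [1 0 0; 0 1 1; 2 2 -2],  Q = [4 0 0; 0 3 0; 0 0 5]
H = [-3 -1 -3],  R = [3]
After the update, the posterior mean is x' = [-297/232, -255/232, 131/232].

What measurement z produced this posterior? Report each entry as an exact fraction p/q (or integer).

z = [3]

x̄ = F·x = [-3, -2, -10]
P̄ = F·P·Fᵀ + Q = [5 0 2; 0 11 0; 2 0 41]
S = H·P̄·Hᵀ + R = [464]
K = P̄·Hᵀ·S⁻¹ = [-21/464; -11/464; -129/464]
x' − x̄ = [399/232, 209/232, 2451/232] = K·y
y = (KᵀK)⁻¹·Kᵀ·(x' − x̄) = [-38]
z = y + H·x̄ = [-38] + [41] = [3]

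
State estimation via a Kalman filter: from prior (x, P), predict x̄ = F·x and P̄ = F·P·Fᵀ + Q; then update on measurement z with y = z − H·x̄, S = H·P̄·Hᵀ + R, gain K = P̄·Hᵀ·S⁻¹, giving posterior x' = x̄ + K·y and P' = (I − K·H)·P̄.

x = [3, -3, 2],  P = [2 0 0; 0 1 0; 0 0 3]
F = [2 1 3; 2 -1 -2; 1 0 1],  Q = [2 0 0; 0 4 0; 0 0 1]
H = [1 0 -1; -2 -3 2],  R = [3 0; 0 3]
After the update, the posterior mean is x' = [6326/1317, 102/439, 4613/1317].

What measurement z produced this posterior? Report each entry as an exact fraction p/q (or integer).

x̄ = F·x = [9, 5, 5]
P̄ = F·P·Fᵀ + Q = [38 -11 13; -11 25 -2; 13 -2 6]
S = H·P̄·Hᵀ + R = [21 -9; -9 192]
K = P̄·Hᵀ·S⁻¹ = [1549/1317 -44/1317; -249/439 -142/439; 424/1317 -35/1317]
x' − x̄ = [-5527/1317, -2093/439, -1972/1317] = K·y
y = (KᵀK)⁻¹·Kᵀ·(x' − x̄) = [-3, 20]
z = y + H·x̄ = [-3, 20] + [4, -23] = [1, -3]

z = [1, -3]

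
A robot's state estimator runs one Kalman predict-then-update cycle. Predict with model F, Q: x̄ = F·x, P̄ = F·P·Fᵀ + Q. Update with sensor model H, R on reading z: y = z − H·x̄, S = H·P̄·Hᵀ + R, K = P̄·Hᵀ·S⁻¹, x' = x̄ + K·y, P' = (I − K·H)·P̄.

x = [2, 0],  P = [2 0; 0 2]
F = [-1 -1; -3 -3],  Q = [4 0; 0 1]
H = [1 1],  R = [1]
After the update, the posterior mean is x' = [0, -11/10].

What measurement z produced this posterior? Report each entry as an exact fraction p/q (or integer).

z = [-1]

x̄ = F·x = [-2, -6]
P̄ = F·P·Fᵀ + Q = [8 12; 12 37]
S = H·P̄·Hᵀ + R = [70]
K = P̄·Hᵀ·S⁻¹ = [2/7; 7/10]
x' − x̄ = [2, 49/10] = K·y
y = (KᵀK)⁻¹·Kᵀ·(x' − x̄) = [7]
z = y + H·x̄ = [7] + [-8] = [-1]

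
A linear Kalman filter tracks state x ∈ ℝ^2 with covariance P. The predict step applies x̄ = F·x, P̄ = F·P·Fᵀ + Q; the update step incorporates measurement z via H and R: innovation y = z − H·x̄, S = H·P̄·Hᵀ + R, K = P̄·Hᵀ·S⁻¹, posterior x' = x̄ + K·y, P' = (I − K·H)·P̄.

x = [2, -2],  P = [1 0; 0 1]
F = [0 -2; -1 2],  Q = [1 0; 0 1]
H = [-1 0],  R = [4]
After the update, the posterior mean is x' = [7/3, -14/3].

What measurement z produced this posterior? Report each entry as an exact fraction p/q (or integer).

z = [-1]

x̄ = F·x = [4, -6]
P̄ = F·P·Fᵀ + Q = [5 -4; -4 6]
S = H·P̄·Hᵀ + R = [9]
K = P̄·Hᵀ·S⁻¹ = [-5/9; 4/9]
x' − x̄ = [-5/3, 4/3] = K·y
y = (KᵀK)⁻¹·Kᵀ·(x' − x̄) = [3]
z = y + H·x̄ = [3] + [-4] = [-1]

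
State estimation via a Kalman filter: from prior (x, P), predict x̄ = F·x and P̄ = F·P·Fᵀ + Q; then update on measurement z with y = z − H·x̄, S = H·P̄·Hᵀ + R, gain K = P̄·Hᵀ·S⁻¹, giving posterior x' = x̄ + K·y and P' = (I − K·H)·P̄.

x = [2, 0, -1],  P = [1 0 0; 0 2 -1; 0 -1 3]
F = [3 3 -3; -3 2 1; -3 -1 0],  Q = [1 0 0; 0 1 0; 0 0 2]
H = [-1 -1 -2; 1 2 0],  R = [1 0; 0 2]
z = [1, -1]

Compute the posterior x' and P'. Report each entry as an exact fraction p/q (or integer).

x' = [12917/1421, -21089/4263, -11380/4263]
P' = [50686/1421 -24330/1421 -13396/1421; -24330/1421 37018/4263 18356/4263; -13396/1421 18356/4263 12091/4263]

x̄ = F·x = [9, -7, -6]
P̄ = F·P·Fᵀ + Q = [73 -3 -18; -3 17 6; -18 6 13]
y = z − H·x̄ = [-9, 4]
S = H·P̄·Hᵀ + R = [89 -86; -86 131]
K = P̄·Hᵀ·S⁻¹ = [436/1421 1013/1421; -740/4263 523/4263; -2350/4263 -1738/4263]
x' = x̄ + K·y = [12917/1421, -21089/4263, -11380/4263]
P' = (I − K·H)·P̄ = [50686/1421 -24330/1421 -13396/1421; -24330/1421 37018/4263 18356/4263; -13396/1421 18356/4263 12091/4263]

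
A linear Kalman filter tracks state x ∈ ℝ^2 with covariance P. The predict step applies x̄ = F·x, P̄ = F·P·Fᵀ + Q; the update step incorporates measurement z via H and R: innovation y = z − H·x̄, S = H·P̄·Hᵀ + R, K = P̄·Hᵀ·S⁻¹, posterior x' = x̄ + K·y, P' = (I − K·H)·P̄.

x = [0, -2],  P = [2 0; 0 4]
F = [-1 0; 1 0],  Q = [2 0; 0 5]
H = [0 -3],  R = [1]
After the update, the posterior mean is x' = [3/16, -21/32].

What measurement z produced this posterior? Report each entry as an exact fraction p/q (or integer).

z = [2]

x̄ = F·x = [0, 0]
P̄ = F·P·Fᵀ + Q = [4 -2; -2 7]
S = H·P̄·Hᵀ + R = [64]
K = P̄·Hᵀ·S⁻¹ = [3/32; -21/64]
x' − x̄ = [3/16, -21/32] = K·y
y = (KᵀK)⁻¹·Kᵀ·(x' − x̄) = [2]
z = y + H·x̄ = [2] + [0] = [2]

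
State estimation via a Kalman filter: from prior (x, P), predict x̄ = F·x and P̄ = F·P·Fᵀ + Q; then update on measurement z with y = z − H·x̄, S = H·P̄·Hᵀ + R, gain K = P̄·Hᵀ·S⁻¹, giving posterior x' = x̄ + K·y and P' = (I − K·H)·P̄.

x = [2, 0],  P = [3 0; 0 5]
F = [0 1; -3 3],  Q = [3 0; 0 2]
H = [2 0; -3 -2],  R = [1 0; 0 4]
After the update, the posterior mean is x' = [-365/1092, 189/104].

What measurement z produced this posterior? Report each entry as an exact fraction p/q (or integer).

z = [-1, -3]

x̄ = F·x = [0, -6]
P̄ = F·P·Fᵀ + Q = [8 15; 15 74]
S = H·P̄·Hᵀ + R = [33 -108; -108 552]
K = P̄·Hᵀ·S⁻¹ = [125/273 -3/364; -17/26 -149/312]
x' − x̄ = [-365/1092, 813/104] = K·y
y = (KᵀK)⁻¹·Kᵀ·(x' − x̄) = [-1, -15]
z = y + H·x̄ = [-1, -15] + [0, 12] = [-1, -3]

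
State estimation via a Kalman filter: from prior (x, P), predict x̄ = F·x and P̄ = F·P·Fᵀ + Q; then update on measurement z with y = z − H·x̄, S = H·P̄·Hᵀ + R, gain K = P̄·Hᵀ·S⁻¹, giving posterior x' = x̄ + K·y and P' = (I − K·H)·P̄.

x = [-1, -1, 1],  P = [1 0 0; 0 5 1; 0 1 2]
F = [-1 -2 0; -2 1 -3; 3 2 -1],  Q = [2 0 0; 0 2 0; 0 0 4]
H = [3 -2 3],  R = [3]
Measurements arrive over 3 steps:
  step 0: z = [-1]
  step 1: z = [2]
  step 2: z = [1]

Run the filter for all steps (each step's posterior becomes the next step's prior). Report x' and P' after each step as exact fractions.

step 0: x' = [613/191, -554/191, -1050/191], P' = [4293/191 48/191 -4251/191; 48/191 2544/191 1605/191; -4251/191 1605/191 5345/191]
step 1: x' = [574677/111878, 263786/55939, -73262/55939], P' = [13113077/223756 1240527/55939 -4917177/111878; 1240527/55939 1107237/55939 -495285/55939; -4917177/111878 -495285/55939 2159057/55939]
step 2: x' = [-1821550525/328260902, -784800377/164130451, 888710499/328260902], P' = [35594127441/656521804 3298422999/164130451 -26958333261/656521804; 3298422999/164130451 3165370986/164130451 -1174191804/164130451; -26958333261/656521804 -1174191804/164130451 24243062769/656521804]

step 0: x̄ = F·x = [3, -2, -6]
step 0: P̄ = F·P·Fᵀ + Q = [23 -2 -21; -2 23 3; -21 3 31]
step 0: y = z − H·x̄ = [4]
step 0: S = H·P̄·Hᵀ + R = [191]
step 0: K = P̄·Hᵀ·S⁻¹ = [10/191; -43/191; 24/191]
step 0: x' = x̄ + K·y = [613/191, -554/191, -1050/191]
step 0: P' = (I − K·H)·P̄ = [4293/191 48/191 -4251/191; 48/191 2544/191 1605/191; -4251/191 1605/191 5345/191]
step 1: x̄ = F·x = [495/191, 1370/191, 1781/191]
step 1: P̄ = F·P·Fᵀ + Q = [15043/191 519/191 -24480/191; 519/191 7369/191 13839/191; -24480/191 13839/191 74584/191]
step 1: y = z − H·x̄ = [-3706/191]
step 1: S = H·P̄·Hᵀ + R = [223756/191]
step 1: K = P̄·Hᵀ·S⁻¹ = [-29349/223756; 7084/55939; 61317/111878]
step 1: x' = x̄ + K·y = [574677/111878, 263786/55939, -73262/55939]
step 1: P' = (I − K·H)·P̄ = [13113077/223756 1240527/55939 -4917177/111878; 1240527/55939 1107237/55939 -495285/55939; -4917177/111878 -495285/55939 2159057/55939]
step 2: x̄ = F·x = [-1629821/111878, -91105/55939, 2925699/111878]
step 2: P̄ = F·P·Fᵀ + Q = [51124813/223756 -2283830/55939 -110548521/223756; -2283830/55939 2270245/55939 8458617/55939; -110548521/223756 8458617/55939 271740717/223756]
step 2: y = z − H·x̄ = [-2070088/55939]
step 2: S = H·P̄·Hᵀ + R = [164130451/55939]
step 2: K = P̄·Hᵀ·S⁻¹ = [-40000121/164130451; 13983871/164130451; 103976913/164130451]
step 2: x' = x̄ + K·y = [-1821550525/328260902, -784800377/164130451, 888710499/328260902]
step 2: P' = (I − K·H)·P̄ = [35594127441/656521804 3298422999/164130451 -26958333261/656521804; 3298422999/164130451 3165370986/164130451 -1174191804/164130451; -26958333261/656521804 -1174191804/164130451 24243062769/656521804]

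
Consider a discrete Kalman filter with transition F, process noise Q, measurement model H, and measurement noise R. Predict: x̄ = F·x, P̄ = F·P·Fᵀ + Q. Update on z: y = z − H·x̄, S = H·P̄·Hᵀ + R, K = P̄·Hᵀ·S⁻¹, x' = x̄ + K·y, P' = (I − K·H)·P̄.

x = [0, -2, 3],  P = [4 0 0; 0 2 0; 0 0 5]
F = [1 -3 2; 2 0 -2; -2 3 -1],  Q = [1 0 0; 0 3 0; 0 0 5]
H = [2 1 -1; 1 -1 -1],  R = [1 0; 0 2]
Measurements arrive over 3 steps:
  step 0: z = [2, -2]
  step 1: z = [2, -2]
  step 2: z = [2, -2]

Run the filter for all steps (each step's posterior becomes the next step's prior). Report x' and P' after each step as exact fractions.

step 0: x̄ = F·x = [12, -6, -9]
step 0: P̄ = F·P·Fᵀ + Q = [43 -12 -36; -12 39 -6; -36 -6 44]
step 0: y = z − H·x̄ = [-25, -29]
step 0: S = H·P̄·Hᵀ + R = [364 211; 211 212]
step 0: K = P̄·Hᵀ·S⁻¹ = [4119/32647 9914/32647; 13947/32647 -20811/32647; -10250/32647 -1194/32647]
step 0: x' = x̄ + K·y = [1283/32647, 58962/32647, -2947/32647]
step 0: P' = (I − K·H)·P̄ = [48557/32647 -32133/32647 60862/32647; -32133/32647 43851/32647 -34362/32647; 60862/32647 -34362/32647 97612/32647]
step 1: x̄ = F·x = [-181497/32647, 8460/32647, 177267/32647]
step 1: P̄ = F·P·Fᵀ + Q = [1714901/32647 -184984/32647 -1589762/32647; -184984/32647 195721/32647 136094/32647; -1589762/32647 136094/32647 1684950/32647]
step 1: y = z − H·x̄ = [597095/32647, 301930/32647]
step 1: S = H·P̄·Hᵀ + R = [14119846/32647 9873301/32647; 9873301/32647 7482546/32647]
step 1: K = P̄·Hᵀ·S⁻¹ = [52704139/250262645 47171706/250262645; 85164679/250262645 -129660679/250262645; -52207142/250262645 -45190568/250262645]
step 1: x' = x̄ + K·y = [1776652/50052529, 84664301/50052529, -2779449/50052529]
step 1: P' = (I − K·H)·P̄ = [298976369/250262645 -170307821/250262645 374940778/250262645; -170307821/250262645 257396929/250262645 -168383392/250262645; 374940778/250262645 -168383392/250262645 633705306/250262645]
step 2: x̄ = F·x = [-257775149/50052529, 9112202/50052529, 253219048/50052529]
step 2: P̄ = F·P·Fᵀ + Q = [9942843341/250262645 -1175440356/250262645 -9104860518/250262645; -1175440356/250262645 1481988411/250262645 809840118/250262645; -9104860518/250262645 809840118/250262645 9951253684/250262645]
step 2: y = z − H·x̄ = [859762202/50052529, 420001341/50052529]
step 2: S = H·P̄·Hᵀ + R = [81552878516/250262645 11368994773/50052529; 11368994773/50052529 8811378542/50052529]
step 2: K = P̄·Hᵀ·S⁻¹ = [8192806161/39052525199 272140501744/1444943432363; 13298145459/39052525199 -748566601605/1444943432363; -8178040588/39052525199 -261130571982/1444943432363]
step 2: x' = x̄ + K·y = [48986026739/1444943432363, 2433396010003/1444943432363, -78743011350/1444943432363]
step 2: P' = (I − K·H)·P̄ = [1724627174887/1444943432363 -982887175209/1444943432363 2163233346608/1444943432363; -982887175209/1444943432363 1486025880201/1444943432363 -971779852200/1444943432363; 2163233346608/1444943432363 -971779852200/1444943432363 3657274342772/1444943432363]

step 0: x' = [1283/32647, 58962/32647, -2947/32647], P' = [48557/32647 -32133/32647 60862/32647; -32133/32647 43851/32647 -34362/32647; 60862/32647 -34362/32647 97612/32647]
step 1: x' = [1776652/50052529, 84664301/50052529, -2779449/50052529], P' = [298976369/250262645 -170307821/250262645 374940778/250262645; -170307821/250262645 257396929/250262645 -168383392/250262645; 374940778/250262645 -168383392/250262645 633705306/250262645]
step 2: x' = [48986026739/1444943432363, 2433396010003/1444943432363, -78743011350/1444943432363], P' = [1724627174887/1444943432363 -982887175209/1444943432363 2163233346608/1444943432363; -982887175209/1444943432363 1486025880201/1444943432363 -971779852200/1444943432363; 2163233346608/1444943432363 -971779852200/1444943432363 3657274342772/1444943432363]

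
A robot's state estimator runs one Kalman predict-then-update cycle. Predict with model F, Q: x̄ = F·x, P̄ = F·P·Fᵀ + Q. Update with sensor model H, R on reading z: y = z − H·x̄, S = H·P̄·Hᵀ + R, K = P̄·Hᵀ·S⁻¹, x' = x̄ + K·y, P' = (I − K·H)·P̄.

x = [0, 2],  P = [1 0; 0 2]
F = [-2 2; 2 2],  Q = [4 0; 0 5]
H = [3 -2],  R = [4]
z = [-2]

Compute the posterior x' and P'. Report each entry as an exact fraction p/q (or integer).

x' = [18/7, 67/14]
P' = [136/21 194/21; 194/21 593/42]

x̄ = F·x = [4, 4]
P̄ = F·P·Fᵀ + Q = [16 4; 4 17]
y = z − H·x̄ = [-6]
S = H·P̄·Hᵀ + R = [168]
K = P̄·Hᵀ·S⁻¹ = [5/21; -11/84]
x' = x̄ + K·y = [18/7, 67/14]
P' = (I − K·H)·P̄ = [136/21 194/21; 194/21 593/42]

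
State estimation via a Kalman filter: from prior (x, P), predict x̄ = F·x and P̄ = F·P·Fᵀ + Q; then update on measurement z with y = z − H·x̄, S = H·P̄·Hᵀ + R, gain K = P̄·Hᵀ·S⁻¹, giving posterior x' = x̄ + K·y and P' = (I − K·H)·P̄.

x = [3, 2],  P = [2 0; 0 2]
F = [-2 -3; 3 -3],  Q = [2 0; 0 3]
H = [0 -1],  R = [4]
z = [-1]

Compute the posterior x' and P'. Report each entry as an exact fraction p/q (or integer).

x̄ = F·x = [-12, 3]
P̄ = F·P·Fᵀ + Q = [28 6; 6 39]
y = z − H·x̄ = [2]
S = H·P̄·Hᵀ + R = [43]
K = P̄·Hᵀ·S⁻¹ = [-6/43; -39/43]
x' = x̄ + K·y = [-528/43, 51/43]
P' = (I − K·H)·P̄ = [1168/43 24/43; 24/43 156/43]

x' = [-528/43, 51/43]
P' = [1168/43 24/43; 24/43 156/43]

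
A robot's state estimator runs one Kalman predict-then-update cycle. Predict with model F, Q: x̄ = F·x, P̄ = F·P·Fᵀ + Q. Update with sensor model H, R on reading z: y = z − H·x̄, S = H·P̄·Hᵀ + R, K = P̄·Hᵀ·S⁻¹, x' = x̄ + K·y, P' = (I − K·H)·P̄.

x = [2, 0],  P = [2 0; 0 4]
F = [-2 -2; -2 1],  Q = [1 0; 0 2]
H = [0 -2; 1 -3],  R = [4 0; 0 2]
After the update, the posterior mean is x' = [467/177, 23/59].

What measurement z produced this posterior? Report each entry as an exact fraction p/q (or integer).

z = [-3, 2]

x̄ = F·x = [-4, -4]
P̄ = F·P·Fᵀ + Q = [25 0; 0 14]
S = H·P̄·Hᵀ + R = [60 84; 84 153]
K = P̄·Hᵀ·S⁻¹ = [-175/177 125/177; -21/59 -14/177]
x' − x̄ = [1175/177, 259/59] = K·y
y = (KᵀK)⁻¹·Kᵀ·(x' − x̄) = [-11, -6]
z = y + H·x̄ = [-11, -6] + [8, 8] = [-3, 2]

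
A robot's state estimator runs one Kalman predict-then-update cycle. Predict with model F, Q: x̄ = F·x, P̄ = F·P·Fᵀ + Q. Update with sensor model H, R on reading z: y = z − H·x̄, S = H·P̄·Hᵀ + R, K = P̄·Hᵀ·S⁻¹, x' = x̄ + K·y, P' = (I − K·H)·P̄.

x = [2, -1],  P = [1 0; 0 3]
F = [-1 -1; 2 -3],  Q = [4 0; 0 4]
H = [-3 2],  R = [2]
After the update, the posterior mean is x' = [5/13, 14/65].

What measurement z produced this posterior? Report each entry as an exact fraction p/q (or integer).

x̄ = F·x = [-1, 7]
P̄ = F·P·Fᵀ + Q = [8 7; 7 35]
S = H·P̄·Hᵀ + R = [130]
K = P̄·Hᵀ·S⁻¹ = [-1/13; 49/130]
x' − x̄ = [18/13, -441/65] = K·y
y = (KᵀK)⁻¹·Kᵀ·(x' − x̄) = [-18]
z = y + H·x̄ = [-18] + [17] = [-1]

z = [-1]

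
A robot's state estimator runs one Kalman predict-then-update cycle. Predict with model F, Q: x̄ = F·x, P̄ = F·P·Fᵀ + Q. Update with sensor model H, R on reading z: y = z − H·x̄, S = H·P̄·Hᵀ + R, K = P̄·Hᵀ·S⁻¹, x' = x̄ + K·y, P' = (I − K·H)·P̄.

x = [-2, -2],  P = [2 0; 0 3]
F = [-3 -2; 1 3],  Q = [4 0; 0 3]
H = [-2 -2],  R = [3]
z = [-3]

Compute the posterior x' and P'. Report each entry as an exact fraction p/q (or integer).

x' = [146/15, -616/75]
P' = [86/3 -424/15; -424/15 2144/75]

x̄ = F·x = [10, -8]
P̄ = F·P·Fᵀ + Q = [34 -24; -24 32]
y = z − H·x̄ = [1]
S = H·P̄·Hᵀ + R = [75]
K = P̄·Hᵀ·S⁻¹ = [-4/15; -16/75]
x' = x̄ + K·y = [146/15, -616/75]
P' = (I − K·H)·P̄ = [86/3 -424/15; -424/15 2144/75]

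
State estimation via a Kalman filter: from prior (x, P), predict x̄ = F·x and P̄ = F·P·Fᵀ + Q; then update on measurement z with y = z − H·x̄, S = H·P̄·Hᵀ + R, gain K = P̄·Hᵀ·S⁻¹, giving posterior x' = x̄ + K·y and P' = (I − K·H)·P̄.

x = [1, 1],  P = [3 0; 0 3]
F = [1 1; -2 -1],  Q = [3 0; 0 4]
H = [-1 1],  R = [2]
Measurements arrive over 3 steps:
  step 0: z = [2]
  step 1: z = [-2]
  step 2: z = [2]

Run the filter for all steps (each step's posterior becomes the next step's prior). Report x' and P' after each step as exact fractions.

step 0: x̄ = F·x = [2, -3]
step 0: P̄ = F·P·Fᵀ + Q = [9 -9; -9 19]
step 0: y = z − H·x̄ = [7]
step 0: S = H·P̄·Hᵀ + R = [48]
step 0: K = P̄·Hᵀ·S⁻¹ = [-3/8; 7/12]
step 0: x' = x̄ + K·y = [-5/8, 13/12]
step 0: P' = (I − K·H)·P̄ = [9/4 3/2; 3/2 8/3]
step 1: x̄ = F·x = [11/24, 1/6]
step 1: P̄ = F·P·Fᵀ + Q = [131/12 -35/3; -35/3 65/3]
step 1: y = z − H·x̄ = [-41/24]
step 1: S = H·P̄·Hᵀ + R = [695/12]
step 1: K = P̄·Hᵀ·S⁻¹ = [-271/695; 80/139]
step 1: x' = x̄ + K·y = [1563/1390, -227/278]
step 1: P' = (I − K·H)·P̄ = [1467/695 185/139; 185/139 345/139]
step 2: x̄ = F·x = [214/695, -1991/1390]
step 2: P̄ = F·P·Fᵀ + Q = [7127/695 -7434/695; -7434/695 14073/695]
step 2: y = z − H·x̄ = [5199/1390]
step 2: S = H·P̄·Hᵀ + R = [37458/695]
step 2: K = P̄·Hᵀ·S⁻¹ = [-14561/37458; 7169/12486]
step 2: x' = x̄ + K·y = [-28619/24972, 5953/8324]
step 2: P' = (I − K·H)·P̄ = [79051/37458 16643/12486; 16643/12486 10327/4162]

step 0: x' = [-5/8, 13/12], P' = [9/4 3/2; 3/2 8/3]
step 1: x' = [1563/1390, -227/278], P' = [1467/695 185/139; 185/139 345/139]
step 2: x' = [-28619/24972, 5953/8324], P' = [79051/37458 16643/12486; 16643/12486 10327/4162]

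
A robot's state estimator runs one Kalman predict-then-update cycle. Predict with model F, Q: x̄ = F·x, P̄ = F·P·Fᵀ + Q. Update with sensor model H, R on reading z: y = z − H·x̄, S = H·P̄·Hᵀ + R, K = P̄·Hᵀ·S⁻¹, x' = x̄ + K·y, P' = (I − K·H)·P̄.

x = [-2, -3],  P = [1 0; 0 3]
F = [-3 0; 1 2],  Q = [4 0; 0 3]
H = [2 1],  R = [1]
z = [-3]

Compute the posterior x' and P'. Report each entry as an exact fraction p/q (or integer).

x' = [181/57, -526/57]
P' = [212/57 -401/57; -401/57 812/57]

x̄ = F·x = [6, -8]
P̄ = F·P·Fᵀ + Q = [13 -3; -3 16]
y = z − H·x̄ = [-7]
S = H·P̄·Hᵀ + R = [57]
K = P̄·Hᵀ·S⁻¹ = [23/57; 10/57]
x' = x̄ + K·y = [181/57, -526/57]
P' = (I − K·H)·P̄ = [212/57 -401/57; -401/57 812/57]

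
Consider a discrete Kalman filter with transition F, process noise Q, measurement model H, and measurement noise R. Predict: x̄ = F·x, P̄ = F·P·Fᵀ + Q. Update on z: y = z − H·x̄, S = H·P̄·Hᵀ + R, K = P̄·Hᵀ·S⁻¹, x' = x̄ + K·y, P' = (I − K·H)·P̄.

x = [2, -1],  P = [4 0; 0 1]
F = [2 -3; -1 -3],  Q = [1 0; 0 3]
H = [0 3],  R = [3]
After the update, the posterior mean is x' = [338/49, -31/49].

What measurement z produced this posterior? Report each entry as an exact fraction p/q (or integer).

x̄ = F·x = [7, 1]
P̄ = F·P·Fᵀ + Q = [26 1; 1 16]
S = H·P̄·Hᵀ + R = [147]
K = P̄·Hᵀ·S⁻¹ = [1/49; 16/49]
x' − x̄ = [-5/49, -80/49] = K·y
y = (KᵀK)⁻¹·Kᵀ·(x' − x̄) = [-5]
z = y + H·x̄ = [-5] + [3] = [-2]

z = [-2]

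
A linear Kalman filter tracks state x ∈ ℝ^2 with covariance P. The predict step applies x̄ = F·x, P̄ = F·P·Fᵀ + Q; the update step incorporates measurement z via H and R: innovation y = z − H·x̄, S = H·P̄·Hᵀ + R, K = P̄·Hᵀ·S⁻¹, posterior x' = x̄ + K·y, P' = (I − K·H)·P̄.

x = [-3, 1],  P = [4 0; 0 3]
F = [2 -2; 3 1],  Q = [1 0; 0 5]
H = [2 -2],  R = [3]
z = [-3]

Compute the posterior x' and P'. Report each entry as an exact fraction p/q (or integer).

x̄ = F·x = [-8, -8]
P̄ = F·P·Fᵀ + Q = [29 18; 18 44]
y = z − H·x̄ = [-3]
S = H·P̄·Hᵀ + R = [151]
K = P̄·Hᵀ·S⁻¹ = [22/151; -52/151]
x' = x̄ + K·y = [-1274/151, -1052/151]
P' = (I − K·H)·P̄ = [3895/151 3862/151; 3862/151 3940/151]

x' = [-1274/151, -1052/151]
P' = [3895/151 3862/151; 3862/151 3940/151]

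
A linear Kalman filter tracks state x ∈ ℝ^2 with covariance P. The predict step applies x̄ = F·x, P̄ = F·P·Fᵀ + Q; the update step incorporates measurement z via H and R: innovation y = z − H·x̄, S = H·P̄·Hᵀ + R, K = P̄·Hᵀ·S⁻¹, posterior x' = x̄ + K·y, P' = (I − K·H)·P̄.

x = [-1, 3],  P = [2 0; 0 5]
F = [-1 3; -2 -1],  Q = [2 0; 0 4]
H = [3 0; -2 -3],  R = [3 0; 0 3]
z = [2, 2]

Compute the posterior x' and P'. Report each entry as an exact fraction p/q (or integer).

x' = [2815/3977, -528/485]
P' = [1311/3977 -21/97; -21/97 227/485]

x̄ = F·x = [10, -1]
P̄ = F·P·Fᵀ + Q = [49 -11; -11 17]
y = z − H·x̄ = [-28, 19]
S = H·P̄·Hᵀ + R = [444 -195; -195 220]
K = P̄·Hᵀ·S⁻¹ = [1311/3977 -13/3977; -21/97 -157/485]
x' = x̄ + K·y = [2815/3977, -528/485]
P' = (I − K·H)·P̄ = [1311/3977 -21/97; -21/97 227/485]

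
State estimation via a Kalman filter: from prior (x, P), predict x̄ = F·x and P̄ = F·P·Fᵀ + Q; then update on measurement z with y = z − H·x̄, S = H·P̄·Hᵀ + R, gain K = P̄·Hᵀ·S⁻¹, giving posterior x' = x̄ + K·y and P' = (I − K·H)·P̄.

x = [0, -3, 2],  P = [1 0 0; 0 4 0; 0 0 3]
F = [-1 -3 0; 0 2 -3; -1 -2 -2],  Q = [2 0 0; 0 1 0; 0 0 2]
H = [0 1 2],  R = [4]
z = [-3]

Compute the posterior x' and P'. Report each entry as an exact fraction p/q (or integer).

x̄ = F·x = [9, -12, 2]
P̄ = F·P·Fᵀ + Q = [39 -24 25; -24 44 2; 25 2 31]
y = z − H·x̄ = [5]
S = H·P̄·Hᵀ + R = [180]
K = P̄·Hᵀ·S⁻¹ = [13/90; 4/15; 16/45]
x' = x̄ + K·y = [175/18, -32/3, 34/9]
P' = (I − K·H)·P̄ = [1586/45 -464/15 709/45; -464/15 156/5 -226/15; 709/45 -226/15 371/45]

x' = [175/18, -32/3, 34/9]
P' = [1586/45 -464/15 709/45; -464/15 156/5 -226/15; 709/45 -226/15 371/45]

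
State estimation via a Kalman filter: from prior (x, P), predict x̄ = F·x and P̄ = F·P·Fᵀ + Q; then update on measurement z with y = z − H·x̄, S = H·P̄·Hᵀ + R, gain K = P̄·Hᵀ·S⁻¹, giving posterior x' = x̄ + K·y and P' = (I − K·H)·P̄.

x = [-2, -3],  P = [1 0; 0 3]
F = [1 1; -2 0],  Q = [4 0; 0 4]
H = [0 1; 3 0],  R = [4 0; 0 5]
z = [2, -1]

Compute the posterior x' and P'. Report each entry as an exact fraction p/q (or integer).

x̄ = F·x = [-5, 4]
P̄ = F·P·Fᵀ + Q = [8 -2; -2 8]
y = z − H·x̄ = [-2, 14]
S = H·P̄·Hᵀ + R = [12 -6; -6 77]
K = P̄·Hᵀ·S⁻¹ = [-5/444 23/74; 145/222 -1/37]
x' = x̄ + K·y = [-139/222, 257/111]
P' = (I − K·H)·P̄ = [115/222 -5/111; -5/111 290/111]

x' = [-139/222, 257/111]
P' = [115/222 -5/111; -5/111 290/111]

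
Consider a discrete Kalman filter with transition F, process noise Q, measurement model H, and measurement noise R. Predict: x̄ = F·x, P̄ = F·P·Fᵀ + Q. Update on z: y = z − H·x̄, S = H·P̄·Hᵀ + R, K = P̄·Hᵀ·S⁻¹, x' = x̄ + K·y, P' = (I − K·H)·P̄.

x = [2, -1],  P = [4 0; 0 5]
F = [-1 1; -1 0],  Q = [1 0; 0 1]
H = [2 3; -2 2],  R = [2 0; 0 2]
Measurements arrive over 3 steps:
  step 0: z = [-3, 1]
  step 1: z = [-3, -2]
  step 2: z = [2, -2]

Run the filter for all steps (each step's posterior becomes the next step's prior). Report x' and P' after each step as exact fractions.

step 0: x' = [-191/207, -89/207], P' = [154/621 -20/621; -20/621 94/621]
step 1: x' = [-34/1193, -4701/5965], P' = [9559/44141 -1094/44141; -1094/44141 30706/220705]
step 2: x' = [8852723/12424444, 222629/3106111], P' = [5358207/24848888 -155595/6212222; -155595/6212222 431580/3106111]

step 0: x̄ = F·x = [-3, -2]
step 0: P̄ = F·P·Fᵀ + Q = [10 4; 4 5]
step 0: y = z − H·x̄ = [9, -1]
step 0: S = H·P̄·Hᵀ + R = [135 -18; -18 30]
step 0: K = P̄·Hᵀ·S⁻¹ = [124/621 -58/207; 121/621 38/207]
step 0: x' = x̄ + K·y = [-191/207, -89/207]
step 0: P' = (I − K·H)·P̄ = [154/621 -20/621; -20/621 94/621]
step 1: x̄ = F·x = [34/69, 191/207]
step 1: P̄ = F·P·Fᵀ + Q = [101/69 58/207; 58/207 775/621]
step 1: y = z − H·x̄ = [-466/69, -592/207]
step 1: S = H·P̄·Hᵀ + R = [1549/69 74/69; 74/69 6586/621]
step 1: K = P̄·Hᵀ·S⁻¹ = [214/1193 -10653/44141; 1097/5965 36176/220705]
step 1: x' = x̄ + K·y = [-34/1193, -4701/5965]
step 1: P' = (I − K·H)·P̄ = [9559/44141 -1094/44141; -1094/44141 30706/220705]
step 2: x̄ = F·x = [-4531/5965, 34/1193]
step 2: P̄ = F·P·Fᵀ + Q = [310146/220705 10653/44141; 10653/44141 53700/44141]
step 2: y = z − H·x̄ = [20482/5965, -21332/5965]
step 2: S = H·P̄·Hᵀ + R = [4737674/220705 263886/220705; 263886/220705 2329874/220705]
step 2: K = P̄·Hᵀ·S⁻¹ = [4424637/24848888 -5980587/24848888; 1139145/6212222 1018755/6212222]
step 2: x' = x̄ + K·y = [8852723/12424444, 222629/3106111]
step 2: P' = (I − K·H)·P̄ = [5358207/24848888 -155595/6212222; -155595/6212222 431580/3106111]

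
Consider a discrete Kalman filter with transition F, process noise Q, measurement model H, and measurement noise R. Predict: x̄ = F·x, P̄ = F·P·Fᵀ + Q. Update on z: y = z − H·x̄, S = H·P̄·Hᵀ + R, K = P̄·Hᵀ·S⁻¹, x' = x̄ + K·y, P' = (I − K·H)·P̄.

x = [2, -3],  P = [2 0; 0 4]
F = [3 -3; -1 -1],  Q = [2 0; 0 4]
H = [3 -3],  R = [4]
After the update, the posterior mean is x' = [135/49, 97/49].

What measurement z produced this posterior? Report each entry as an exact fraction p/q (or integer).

z = [2]

x̄ = F·x = [15, 1]
P̄ = F·P·Fᵀ + Q = [56 6; 6 10]
S = H·P̄·Hᵀ + R = [490]
K = P̄·Hᵀ·S⁻¹ = [15/49; -6/245]
x' − x̄ = [-600/49, 48/49] = K·y
y = (KᵀK)⁻¹·Kᵀ·(x' − x̄) = [-40]
z = y + H·x̄ = [-40] + [42] = [2]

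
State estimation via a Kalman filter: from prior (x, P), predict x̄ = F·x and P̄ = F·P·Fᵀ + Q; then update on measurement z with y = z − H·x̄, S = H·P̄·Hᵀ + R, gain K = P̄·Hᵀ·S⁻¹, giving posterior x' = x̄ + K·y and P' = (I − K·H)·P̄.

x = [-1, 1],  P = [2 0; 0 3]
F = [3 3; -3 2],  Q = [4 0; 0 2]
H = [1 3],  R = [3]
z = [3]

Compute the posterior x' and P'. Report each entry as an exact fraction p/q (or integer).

x̄ = F·x = [0, 5]
P̄ = F·P·Fᵀ + Q = [49 0; 0 32]
y = z − H·x̄ = [-12]
S = H·P̄·Hᵀ + R = [340]
K = P̄·Hᵀ·S⁻¹ = [49/340; 24/85]
x' = x̄ + K·y = [-147/85, 137/85]
P' = (I − K·H)·P̄ = [14259/340 -1176/85; -1176/85 416/85]

x' = [-147/85, 137/85]
P' = [14259/340 -1176/85; -1176/85 416/85]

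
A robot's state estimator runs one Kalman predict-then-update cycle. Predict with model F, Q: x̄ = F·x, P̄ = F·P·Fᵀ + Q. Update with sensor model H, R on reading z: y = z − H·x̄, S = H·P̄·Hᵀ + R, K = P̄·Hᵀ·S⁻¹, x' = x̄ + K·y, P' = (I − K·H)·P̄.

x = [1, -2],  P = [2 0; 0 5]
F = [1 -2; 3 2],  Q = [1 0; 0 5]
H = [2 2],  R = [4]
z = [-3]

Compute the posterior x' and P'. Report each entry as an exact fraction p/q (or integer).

x̄ = F·x = [5, -1]
P̄ = F·P·Fᵀ + Q = [23 -14; -14 43]
y = z − H·x̄ = [-11]
S = H·P̄·Hᵀ + R = [156]
K = P̄·Hᵀ·S⁻¹ = [3/26; 29/78]
x' = x̄ + K·y = [97/26, -397/78]
P' = (I − K·H)·P̄ = [272/13 -269/13; -269/13 836/39]

x' = [97/26, -397/78]
P' = [272/13 -269/13; -269/13 836/39]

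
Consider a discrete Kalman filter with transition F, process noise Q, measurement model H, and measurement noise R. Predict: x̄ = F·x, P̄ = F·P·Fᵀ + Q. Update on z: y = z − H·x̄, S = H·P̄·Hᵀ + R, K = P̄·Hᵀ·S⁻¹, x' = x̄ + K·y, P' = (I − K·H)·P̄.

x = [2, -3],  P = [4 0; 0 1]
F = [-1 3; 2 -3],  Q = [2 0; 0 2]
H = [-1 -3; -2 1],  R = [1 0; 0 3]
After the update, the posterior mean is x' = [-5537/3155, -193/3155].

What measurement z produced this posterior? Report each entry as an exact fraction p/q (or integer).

z = [2, 3]

x̄ = F·x = [-11, 13]
P̄ = F·P·Fᵀ + Q = [15 -17; -17 27]
S = H·P̄·Hᵀ + R = [157 -136; -136 158]
K = P̄·Hᵀ·S⁻¹ = [-352/3155 -2483/6310; -908/3155 873/6310]
x' − x̄ = [29168/3155, -41208/3155] = K·y
y = (KᵀK)⁻¹·Kᵀ·(x' − x̄) = [30, -32]
z = y + H·x̄ = [30, -32] + [-28, 35] = [2, 3]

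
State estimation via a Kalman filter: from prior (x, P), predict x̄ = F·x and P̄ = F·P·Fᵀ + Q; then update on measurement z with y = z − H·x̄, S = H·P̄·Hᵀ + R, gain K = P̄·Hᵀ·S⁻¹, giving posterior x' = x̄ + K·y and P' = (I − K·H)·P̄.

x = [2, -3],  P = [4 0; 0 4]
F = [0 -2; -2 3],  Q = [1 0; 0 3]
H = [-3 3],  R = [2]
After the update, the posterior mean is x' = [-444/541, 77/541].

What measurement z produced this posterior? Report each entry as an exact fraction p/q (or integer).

x̄ = F·x = [6, -13]
P̄ = F·P·Fᵀ + Q = [17 -24; -24 55]
S = H·P̄·Hᵀ + R = [1082]
K = P̄·Hᵀ·S⁻¹ = [-123/1082; 237/1082]
x' − x̄ = [-3690/541, 7110/541] = K·y
y = (KᵀK)⁻¹·Kᵀ·(x' − x̄) = [60]
z = y + H·x̄ = [60] + [-57] = [3]

z = [3]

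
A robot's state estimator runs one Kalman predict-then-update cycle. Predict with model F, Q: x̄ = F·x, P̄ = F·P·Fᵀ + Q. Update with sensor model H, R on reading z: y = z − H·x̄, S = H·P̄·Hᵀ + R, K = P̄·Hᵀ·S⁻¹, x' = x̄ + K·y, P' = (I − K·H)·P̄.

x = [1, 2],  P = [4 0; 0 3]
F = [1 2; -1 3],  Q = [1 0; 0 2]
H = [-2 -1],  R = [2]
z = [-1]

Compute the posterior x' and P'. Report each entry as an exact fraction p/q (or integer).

x' = [41/53, -59/159]
P' = [133/53 -234/53; -234/53 1526/159]

x̄ = F·x = [5, 5]
P̄ = F·P·Fᵀ + Q = [17 14; 14 33]
y = z − H·x̄ = [14]
S = H·P̄·Hᵀ + R = [159]
K = P̄·Hᵀ·S⁻¹ = [-16/53; -61/159]
x' = x̄ + K·y = [41/53, -59/159]
P' = (I − K·H)·P̄ = [133/53 -234/53; -234/53 1526/159]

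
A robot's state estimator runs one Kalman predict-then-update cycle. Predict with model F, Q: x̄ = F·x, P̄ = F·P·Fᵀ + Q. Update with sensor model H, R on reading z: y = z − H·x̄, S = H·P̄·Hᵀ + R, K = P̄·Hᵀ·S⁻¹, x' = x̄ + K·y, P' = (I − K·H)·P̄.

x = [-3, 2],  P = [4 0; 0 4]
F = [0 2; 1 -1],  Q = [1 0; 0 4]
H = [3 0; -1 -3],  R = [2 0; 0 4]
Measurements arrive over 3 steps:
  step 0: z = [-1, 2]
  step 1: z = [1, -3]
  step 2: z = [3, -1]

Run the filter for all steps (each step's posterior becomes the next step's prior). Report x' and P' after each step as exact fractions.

step 0: x̄ = F·x = [4, -5]
step 0: P̄ = F·P·Fᵀ + Q = [17 -8; -8 12]
step 0: y = z − H·x̄ = [-13, -9]
step 0: S = H·P̄·Hᵀ + R = [155 21; 21 81]
step 0: K = P̄·Hᵀ·S⁻¹ = [664/2019 7/6057; -226/2019 -1918/6057]
step 0: x' = x̄ + K·y = [-577/2019, -1403/2019]
step 0: P' = (I − K·H)·P̄ = [1328/6057 -452/6057; -452/6057 2708/6057]
step 1: x̄ = F·x = [-2806/2019, 826/2019]
step 1: P̄ = F·P·Fᵀ + Q = [16889/6057 -6320/6057; -6320/6057 29168/6057]
step 1: y = z − H·x̄ = [3479/673, -6385/2019]
step 1: S = H·P̄·Hᵀ + R = [18235/673 2071/2019; 2071/2019 265709/6057]
step 1: K = P̄·Hᵀ·S⁻¹ = [1110270/3596519 2071/3596519; -374232/3596519 -1090120/3596519]
step 1: x' = x̄ + K·y = [734439/3596519, 2984290/3596519]
step 1: P' = (I − K·H)·P̄ = [740180/3596519 -249488/3596519; -249488/3596519 1536656/3596519]
step 2: x̄ = F·x = [5968580/3596519, -2249851/3596519]
step 2: P̄ = F·P·Fᵀ + Q = [9743143/3596519 -3572288/3596519; -3572288/3596519 17161888/3596519]
step 2: y = z − H·x̄ = [-7116183/3596519, -4377492/3596519]
step 2: S = H·P̄·Hᵀ + R = [94881325/3596519 2921163/3596519; 2921163/3596519 157152483/3596519]
step 2: K = P̄·Hᵀ·S⁻¹ = [212735006/690589179 139103/295966791; -71560816/690589179 -89665648/295966791]
step 2: x' = x̄ + K·y = [241581254/230196393, -11921221/230196393]
step 2: P' = (I − K·H)·P̄ = [425470012/2071767537 -143121632/2071767537; -143121632/2071767537 884586592/2071767537]

step 0: x' = [-577/2019, -1403/2019], P' = [1328/6057 -452/6057; -452/6057 2708/6057]
step 1: x' = [734439/3596519, 2984290/3596519], P' = [740180/3596519 -249488/3596519; -249488/3596519 1536656/3596519]
step 2: x' = [241581254/230196393, -11921221/230196393], P' = [425470012/2071767537 -143121632/2071767537; -143121632/2071767537 884586592/2071767537]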